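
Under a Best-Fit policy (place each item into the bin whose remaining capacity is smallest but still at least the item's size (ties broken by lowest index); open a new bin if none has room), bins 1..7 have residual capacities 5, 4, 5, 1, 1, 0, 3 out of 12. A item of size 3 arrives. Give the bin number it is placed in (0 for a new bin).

Bins with room: bin 1 (5), bin 2 (4), bin 3 (5), bin 7 (3).
Tightest fit is bin 7 with 3 free.

7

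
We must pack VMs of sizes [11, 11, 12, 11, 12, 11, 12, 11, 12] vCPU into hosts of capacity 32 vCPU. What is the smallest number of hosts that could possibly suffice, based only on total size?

4

Total size = 11 + 11 + 12 + 11 + 12 + 11 + 12 + 11 + 12 = 103 vCPU.
⌈103 / 32⌉ = 4.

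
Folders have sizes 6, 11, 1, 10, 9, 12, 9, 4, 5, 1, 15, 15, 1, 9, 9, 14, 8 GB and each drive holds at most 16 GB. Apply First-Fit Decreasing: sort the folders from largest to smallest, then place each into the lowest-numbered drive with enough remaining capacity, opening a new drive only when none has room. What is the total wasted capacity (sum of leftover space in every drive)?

Sorted descending: 15, 15, 14, 12, 11, 10, 9, 9, 9, 9, 8, 6, 5, 4, 1, 1, 1.
15 GB → drive 1 (remaining 1 GB)
15 GB → drive 2 (remaining 1 GB)
14 GB → drive 3 (remaining 2 GB)
12 GB → drive 4 (remaining 4 GB)
11 GB → drive 5 (remaining 5 GB)
10 GB → drive 6 (remaining 6 GB)
9 GB → drive 7 (remaining 7 GB)
9 GB → drive 8 (remaining 7 GB)
9 GB → drive 9 (remaining 7 GB)
9 GB → drive 10 (remaining 7 GB)
8 GB → drive 11 (remaining 8 GB)
6 GB → drive 6 (remaining 0 GB)
5 GB → drive 5 (remaining 0 GB)
4 GB → drive 4 (remaining 0 GB)
1 GB → drive 1 (remaining 0 GB)
1 GB → drive 2 (remaining 0 GB)
1 GB → drive 3 (remaining 1 GB)
11 drives × 16 GB = 176 GB; used 139 GB; unused 37 GB.

37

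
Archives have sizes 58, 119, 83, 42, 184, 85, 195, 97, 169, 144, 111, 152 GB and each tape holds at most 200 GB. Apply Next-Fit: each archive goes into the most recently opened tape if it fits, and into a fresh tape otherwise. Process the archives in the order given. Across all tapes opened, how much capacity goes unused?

561

tape 1: place 58 GB, 142 GB left
tape 1: place 119 GB, 23 GB left
tape 2: place 83 GB, 117 GB left
tape 2: place 42 GB, 75 GB left
tape 3: place 184 GB, 16 GB left
tape 4: place 85 GB, 115 GB left
tape 5: place 195 GB, 5 GB left
tape 6: place 97 GB, 103 GB left
tape 7: place 169 GB, 31 GB left
tape 8: place 144 GB, 56 GB left
tape 9: place 111 GB, 89 GB left
tape 10: place 152 GB, 48 GB left
10 tapes × 200 GB = 2000 GB; used 1439 GB; unused 561 GB.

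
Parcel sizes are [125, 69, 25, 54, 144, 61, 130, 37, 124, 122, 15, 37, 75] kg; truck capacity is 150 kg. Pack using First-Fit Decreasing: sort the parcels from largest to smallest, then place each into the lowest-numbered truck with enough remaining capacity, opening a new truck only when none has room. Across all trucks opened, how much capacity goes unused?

Sorted descending: 144, 130, 125, 124, 122, 75, 69, 61, 54, 37, 37, 25, 15.
144 kg → truck 1 (remaining 6 kg)
130 kg → truck 2 (remaining 20 kg)
125 kg → truck 3 (remaining 25 kg)
124 kg → truck 4 (remaining 26 kg)
122 kg → truck 5 (remaining 28 kg)
75 kg → truck 6 (remaining 75 kg)
69 kg → truck 6 (remaining 6 kg)
61 kg → truck 7 (remaining 89 kg)
54 kg → truck 7 (remaining 35 kg)
37 kg → truck 8 (remaining 113 kg)
37 kg → truck 8 (remaining 76 kg)
25 kg → truck 3 (remaining 0 kg)
15 kg → truck 2 (remaining 5 kg)
8 trucks × 150 kg = 1200 kg; used 1018 kg; unused 182 kg.

182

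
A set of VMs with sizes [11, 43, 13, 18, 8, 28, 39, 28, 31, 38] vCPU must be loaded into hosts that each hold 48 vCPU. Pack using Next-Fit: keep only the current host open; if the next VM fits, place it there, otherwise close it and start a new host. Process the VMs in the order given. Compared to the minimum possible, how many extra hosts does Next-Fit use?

Next-Fit: [11] [43] [13,18,8] [28] [39] [28] [31] [38] → 8 hosts.
Total size 257 vCPU; any packing needs at least ⌈257/48⌉ = 6 hosts.
An optimal packing achieves that bound: [43] [39,8] [38] [31,13] [28,18] [28,11] → 6 hosts.
Excess: 8 − 6 = 2.

2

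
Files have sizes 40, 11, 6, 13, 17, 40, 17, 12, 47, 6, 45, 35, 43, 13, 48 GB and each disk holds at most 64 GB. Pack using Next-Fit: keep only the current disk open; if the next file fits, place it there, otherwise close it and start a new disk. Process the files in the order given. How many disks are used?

8

Put 40 GB in disk 1; 24 GB remain.
Put 11 GB in disk 1; 13 GB remain.
Put 6 GB in disk 1; 7 GB remain.
Put 13 GB in disk 2; 51 GB remain.
Put 17 GB in disk 2; 34 GB remain.
Put 40 GB in disk 3; 24 GB remain.
Put 17 GB in disk 3; 7 GB remain.
Put 12 GB in disk 4; 52 GB remain.
Put 47 GB in disk 4; 5 GB remain.
Put 6 GB in disk 5; 58 GB remain.
Put 45 GB in disk 5; 13 GB remain.
Put 35 GB in disk 6; 29 GB remain.
Put 43 GB in disk 7; 21 GB remain.
Put 13 GB in disk 7; 8 GB remain.
Put 48 GB in disk 8; 16 GB remain.
Final disks: [40,11,6] [13,17] [40,17] [12,47] [6,45] [35] [43,13] [48].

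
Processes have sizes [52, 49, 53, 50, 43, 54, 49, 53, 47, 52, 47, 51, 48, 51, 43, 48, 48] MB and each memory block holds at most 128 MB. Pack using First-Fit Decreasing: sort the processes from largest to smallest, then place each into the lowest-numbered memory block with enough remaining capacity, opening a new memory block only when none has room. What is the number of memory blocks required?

Sorted descending: 54, 53, 53, 52, 52, 51, 51, 50, 49, 49, 48, 48, 48, 47, 47, 43, 43.
Put 54 MB in memory block 1; 74 MB remain.
Put 53 MB in memory block 1; 21 MB remain.
Put 53 MB in memory block 2; 75 MB remain.
Put 52 MB in memory block 2; 23 MB remain.
Put 52 MB in memory block 3; 76 MB remain.
Put 51 MB in memory block 3; 25 MB remain.
Put 51 MB in memory block 4; 77 MB remain.
Put 50 MB in memory block 4; 27 MB remain.
Put 49 MB in memory block 5; 79 MB remain.
Put 49 MB in memory block 5; 30 MB remain.
Put 48 MB in memory block 6; 80 MB remain.
Put 48 MB in memory block 6; 32 MB remain.
Put 48 MB in memory block 7; 80 MB remain.
Put 47 MB in memory block 7; 33 MB remain.
Put 47 MB in memory block 8; 81 MB remain.
Put 43 MB in memory block 8; 38 MB remain.
Put 43 MB in memory block 9; 85 MB remain.

9 memory blocks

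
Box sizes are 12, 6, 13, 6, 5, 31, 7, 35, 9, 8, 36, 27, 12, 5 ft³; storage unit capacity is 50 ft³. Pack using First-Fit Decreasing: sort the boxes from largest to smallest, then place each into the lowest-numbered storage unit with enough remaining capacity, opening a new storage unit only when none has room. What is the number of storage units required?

5 storage units

Sorted descending: 36, 35, 31, 27, 13, 12, 12, 9, 8, 7, 6, 6, 5, 5.
storage unit 1: place 36 ft³, 14 ft³ left
storage unit 2: place 35 ft³, 15 ft³ left
storage unit 3: place 31 ft³, 19 ft³ left
storage unit 4: place 27 ft³, 23 ft³ left
storage unit 1: place 13 ft³, 1 ft³ left
storage unit 2: place 12 ft³, 3 ft³ left
storage unit 3: place 12 ft³, 7 ft³ left
storage unit 4: place 9 ft³, 14 ft³ left
storage unit 4: place 8 ft³, 6 ft³ left
storage unit 3: place 7 ft³, 0 ft³ left
storage unit 4: place 6 ft³, 0 ft³ left
storage unit 5: place 6 ft³, 44 ft³ left
storage unit 5: place 5 ft³, 39 ft³ left
storage unit 5: place 5 ft³, 34 ft³ left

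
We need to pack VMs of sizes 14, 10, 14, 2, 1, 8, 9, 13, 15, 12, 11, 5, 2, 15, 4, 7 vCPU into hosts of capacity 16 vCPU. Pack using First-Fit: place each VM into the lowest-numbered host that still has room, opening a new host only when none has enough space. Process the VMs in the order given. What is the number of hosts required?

10 hosts

14 vCPU → host 1 (remaining 2 vCPU)
10 vCPU → host 2 (remaining 6 vCPU)
14 vCPU → host 3 (remaining 2 vCPU)
2 vCPU → host 1 (remaining 0 vCPU)
1 vCPU → host 2 (remaining 5 vCPU)
8 vCPU → host 4 (remaining 8 vCPU)
9 vCPU → host 5 (remaining 7 vCPU)
13 vCPU → host 6 (remaining 3 vCPU)
15 vCPU → host 7 (remaining 1 vCPU)
12 vCPU → host 8 (remaining 4 vCPU)
11 vCPU → host 9 (remaining 5 vCPU)
5 vCPU → host 2 (remaining 0 vCPU)
2 vCPU → host 3 (remaining 0 vCPU)
15 vCPU → host 10 (remaining 1 vCPU)
4 vCPU → host 4 (remaining 4 vCPU)
7 vCPU → host 5 (remaining 0 vCPU)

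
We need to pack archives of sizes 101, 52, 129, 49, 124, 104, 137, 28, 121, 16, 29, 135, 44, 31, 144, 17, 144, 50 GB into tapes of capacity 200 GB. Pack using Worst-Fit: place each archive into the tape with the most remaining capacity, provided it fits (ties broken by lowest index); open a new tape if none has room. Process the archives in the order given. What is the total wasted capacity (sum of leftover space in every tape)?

tape 1: place 101 GB, 99 GB left
tape 1: place 52 GB, 47 GB left
tape 2: place 129 GB, 71 GB left
tape 2: place 49 GB, 22 GB left
tape 3: place 124 GB, 76 GB left
tape 4: place 104 GB, 96 GB left
tape 5: place 137 GB, 63 GB left
tape 4: place 28 GB, 68 GB left
tape 6: place 121 GB, 79 GB left
tape 6: place 16 GB, 63 GB left
tape 3: place 29 GB, 47 GB left
tape 7: place 135 GB, 65 GB left
tape 4: place 44 GB, 24 GB left
tape 7: place 31 GB, 34 GB left
tape 8: place 144 GB, 56 GB left
tape 5: place 17 GB, 46 GB left
tape 9: place 144 GB, 56 GB left
tape 6: place 50 GB, 13 GB left
9 tapes × 200 GB = 1800 GB; used 1455 GB; unused 345 GB.

345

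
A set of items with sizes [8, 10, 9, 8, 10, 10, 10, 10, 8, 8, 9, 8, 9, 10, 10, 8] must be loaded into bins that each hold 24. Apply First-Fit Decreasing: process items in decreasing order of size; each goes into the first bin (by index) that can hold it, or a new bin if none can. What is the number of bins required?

Sorted descending: 10, 10, 10, 10, 10, 10, 10, 9, 9, 9, 8, 8, 8, 8, 8, 8.
bin 1: place 10, 14 left
bin 1: place 10, 4 left
bin 2: place 10, 14 left
bin 2: place 10, 4 left
bin 3: place 10, 14 left
bin 3: place 10, 4 left
bin 4: place 10, 14 left
bin 4: place 9, 5 left
bin 5: place 9, 15 left
bin 5: place 9, 6 left
bin 6: place 8, 16 left
bin 6: place 8, 8 left
bin 6: place 8, 0 left
bin 7: place 8, 16 left
bin 7: place 8, 8 left
bin 7: place 8, 0 left

7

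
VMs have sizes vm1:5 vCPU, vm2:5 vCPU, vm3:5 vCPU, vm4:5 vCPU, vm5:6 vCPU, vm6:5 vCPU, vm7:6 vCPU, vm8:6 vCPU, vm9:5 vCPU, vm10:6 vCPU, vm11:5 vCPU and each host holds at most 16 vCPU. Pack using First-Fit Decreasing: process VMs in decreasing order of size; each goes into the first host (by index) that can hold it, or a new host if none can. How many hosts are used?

Sorted descending: 6, 6, 6, 6, 5, 5, 5, 5, 5, 5, 5.
6 vCPU → host 1 (remaining 10 vCPU)
6 vCPU → host 1 (remaining 4 vCPU)
6 vCPU → host 2 (remaining 10 vCPU)
6 vCPU → host 2 (remaining 4 vCPU)
5 vCPU → host 3 (remaining 11 vCPU)
5 vCPU → host 3 (remaining 6 vCPU)
5 vCPU → host 3 (remaining 1 vCPU)
5 vCPU → host 4 (remaining 11 vCPU)
5 vCPU → host 4 (remaining 6 vCPU)
5 vCPU → host 4 (remaining 1 vCPU)
5 vCPU → host 5 (remaining 11 vCPU)
Final hosts: [6,6] [6,6] [5,5,5] [5,5,5] [5].

5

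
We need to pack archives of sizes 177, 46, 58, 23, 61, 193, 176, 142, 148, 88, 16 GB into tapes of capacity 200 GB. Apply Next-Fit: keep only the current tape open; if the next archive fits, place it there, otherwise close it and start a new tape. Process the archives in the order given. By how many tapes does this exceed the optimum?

1

Next-Fit: [177] [46,58,23,61] [193] [176] [142] [148] [88,16] → 7 tapes.
Total size 1128 GB; any packing needs at least ⌈1128/200⌉ = 6 tapes.
An optimal packing achieves that bound: [193] [177,23] [176,16] [148,46] [142,58] [88,61] → 6 tapes.
Excess: 7 − 6 = 1.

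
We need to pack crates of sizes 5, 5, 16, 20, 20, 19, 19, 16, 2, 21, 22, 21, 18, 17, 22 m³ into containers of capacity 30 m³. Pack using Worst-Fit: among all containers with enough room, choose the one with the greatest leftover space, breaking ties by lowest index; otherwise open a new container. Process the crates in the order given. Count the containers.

12 containers

container 1: place 5 m³, 25 m³ left
container 1: place 5 m³, 20 m³ left
container 1: place 16 m³, 4 m³ left
container 2: place 20 m³, 10 m³ left
container 3: place 20 m³, 10 m³ left
container 4: place 19 m³, 11 m³ left
container 5: place 19 m³, 11 m³ left
container 6: place 16 m³, 14 m³ left
container 6: place 2 m³, 12 m³ left
container 7: place 21 m³, 9 m³ left
container 8: place 22 m³, 8 m³ left
container 9: place 21 m³, 9 m³ left
container 10: place 18 m³, 12 m³ left
container 11: place 17 m³, 13 m³ left
container 12: place 22 m³, 8 m³ left
Final containers: [5,5,16] [20] [20] [19] [19] [16,2] [21] [22] [21] [18] [17] [22].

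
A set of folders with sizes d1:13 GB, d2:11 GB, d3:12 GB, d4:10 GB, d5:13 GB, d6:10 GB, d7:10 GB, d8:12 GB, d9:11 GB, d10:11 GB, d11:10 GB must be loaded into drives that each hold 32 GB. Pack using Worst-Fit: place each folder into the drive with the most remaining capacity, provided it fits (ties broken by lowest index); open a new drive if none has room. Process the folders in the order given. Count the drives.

Put d1 (13 GB) in drive 1; 19 GB remain.
Put d2 (11 GB) in drive 1; 8 GB remain.
Put d3 (12 GB) in drive 2; 20 GB remain.
Put d4 (10 GB) in drive 2; 10 GB remain.
Put d5 (13 GB) in drive 3; 19 GB remain.
Put d6 (10 GB) in drive 3; 9 GB remain.
Put d7 (10 GB) in drive 2; 0 GB remain.
Put d8 (12 GB) in drive 4; 20 GB remain.
Put d9 (11 GB) in drive 4; 9 GB remain.
Put d10 (11 GB) in drive 5; 21 GB remain.
Put d11 (10 GB) in drive 5; 11 GB remain.

5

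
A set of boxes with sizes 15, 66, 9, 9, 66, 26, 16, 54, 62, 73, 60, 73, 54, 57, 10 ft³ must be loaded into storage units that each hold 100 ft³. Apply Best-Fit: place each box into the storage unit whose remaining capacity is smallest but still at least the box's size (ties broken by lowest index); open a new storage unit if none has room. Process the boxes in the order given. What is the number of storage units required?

9

Put 15 ft³ in storage unit 1; 85 ft³ remain.
Put 66 ft³ in storage unit 1; 19 ft³ remain.
Put 9 ft³ in storage unit 1; 10 ft³ remain.
Put 9 ft³ in storage unit 1; 1 ft³ remain.
Put 66 ft³ in storage unit 2; 34 ft³ remain.
Put 26 ft³ in storage unit 2; 8 ft³ remain.
Put 16 ft³ in storage unit 3; 84 ft³ remain.
Put 54 ft³ in storage unit 3; 30 ft³ remain.
Put 62 ft³ in storage unit 4; 38 ft³ remain.
Put 73 ft³ in storage unit 5; 27 ft³ remain.
Put 60 ft³ in storage unit 6; 40 ft³ remain.
Put 73 ft³ in storage unit 7; 27 ft³ remain.
Put 54 ft³ in storage unit 8; 46 ft³ remain.
Put 57 ft³ in storage unit 9; 43 ft³ remain.
Put 10 ft³ in storage unit 5; 17 ft³ remain.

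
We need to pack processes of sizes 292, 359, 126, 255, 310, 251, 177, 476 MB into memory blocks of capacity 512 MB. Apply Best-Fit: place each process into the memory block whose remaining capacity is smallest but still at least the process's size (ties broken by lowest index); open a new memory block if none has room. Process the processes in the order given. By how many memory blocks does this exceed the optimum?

Best-Fit: [292] [359,126] [255,251] [310,177] [476] → 5 memory blocks.
Total size 2246 MB; any packing needs at least ⌈2246/512⌉ = 5 memory blocks.
So 5 is already optimal.

0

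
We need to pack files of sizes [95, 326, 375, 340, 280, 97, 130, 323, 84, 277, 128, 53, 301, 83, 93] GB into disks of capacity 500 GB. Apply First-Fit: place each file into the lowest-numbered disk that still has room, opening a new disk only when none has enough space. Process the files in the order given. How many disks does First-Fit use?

7

disk 1: place 95 GB, 405 GB left
disk 1: place 326 GB, 79 GB left
disk 2: place 375 GB, 125 GB left
disk 3: place 340 GB, 160 GB left
disk 4: place 280 GB, 220 GB left
disk 2: place 97 GB, 28 GB left
disk 3: place 130 GB, 30 GB left
disk 5: place 323 GB, 177 GB left
disk 4: place 84 GB, 136 GB left
disk 6: place 277 GB, 223 GB left
disk 4: place 128 GB, 8 GB left
disk 1: place 53 GB, 26 GB left
disk 7: place 301 GB, 199 GB left
disk 5: place 83 GB, 94 GB left
disk 5: place 93 GB, 1 GB left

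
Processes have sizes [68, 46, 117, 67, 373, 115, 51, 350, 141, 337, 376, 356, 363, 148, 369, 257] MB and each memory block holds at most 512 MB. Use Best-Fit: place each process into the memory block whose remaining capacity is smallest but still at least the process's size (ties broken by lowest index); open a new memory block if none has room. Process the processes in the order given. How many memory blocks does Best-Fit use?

memory block 1: place 68 MB, 444 MB left
memory block 1: place 46 MB, 398 MB left
memory block 1: place 117 MB, 281 MB left
memory block 1: place 67 MB, 214 MB left
memory block 2: place 373 MB, 139 MB left
memory block 2: place 115 MB, 24 MB left
memory block 1: place 51 MB, 163 MB left
memory block 3: place 350 MB, 162 MB left
memory block 3: place 141 MB, 21 MB left
memory block 4: place 337 MB, 175 MB left
memory block 5: place 376 MB, 136 MB left
memory block 6: place 356 MB, 156 MB left
memory block 7: place 363 MB, 149 MB left
memory block 7: place 148 MB, 1 MB left
memory block 8: place 369 MB, 143 MB left
memory block 9: place 257 MB, 255 MB left

9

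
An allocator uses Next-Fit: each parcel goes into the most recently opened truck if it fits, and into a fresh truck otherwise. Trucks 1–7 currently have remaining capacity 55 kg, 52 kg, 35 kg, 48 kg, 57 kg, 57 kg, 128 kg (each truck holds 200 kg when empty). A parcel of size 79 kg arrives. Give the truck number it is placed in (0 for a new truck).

7

Next-Fit only looks at truck 7, which has 128 kg free.
79 kg fits there.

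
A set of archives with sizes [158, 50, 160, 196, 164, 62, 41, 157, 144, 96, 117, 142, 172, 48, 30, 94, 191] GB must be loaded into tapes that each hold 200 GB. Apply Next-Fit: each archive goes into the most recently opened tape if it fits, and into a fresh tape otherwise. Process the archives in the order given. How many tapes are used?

14 tapes

158 GB → tape 1 (remaining 42 GB)
50 GB → tape 2 (remaining 150 GB)
160 GB → tape 3 (remaining 40 GB)
196 GB → tape 4 (remaining 4 GB)
164 GB → tape 5 (remaining 36 GB)
62 GB → tape 6 (remaining 138 GB)
41 GB → tape 6 (remaining 97 GB)
157 GB → tape 7 (remaining 43 GB)
144 GB → tape 8 (remaining 56 GB)
96 GB → tape 9 (remaining 104 GB)
117 GB → tape 10 (remaining 83 GB)
142 GB → tape 11 (remaining 58 GB)
172 GB → tape 12 (remaining 28 GB)
48 GB → tape 13 (remaining 152 GB)
30 GB → tape 13 (remaining 122 GB)
94 GB → tape 13 (remaining 28 GB)
191 GB → tape 14 (remaining 9 GB)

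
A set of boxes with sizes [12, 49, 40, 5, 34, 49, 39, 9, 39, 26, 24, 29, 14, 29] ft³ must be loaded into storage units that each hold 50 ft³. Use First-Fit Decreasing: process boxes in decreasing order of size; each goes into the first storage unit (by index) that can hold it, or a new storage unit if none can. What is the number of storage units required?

9

Sorted descending: 49, 49, 40, 39, 39, 34, 29, 29, 26, 24, 14, 12, 9, 5.
Put 49 ft³ in storage unit 1; 1 ft³ remain.
Put 49 ft³ in storage unit 2; 1 ft³ remain.
Put 40 ft³ in storage unit 3; 10 ft³ remain.
Put 39 ft³ in storage unit 4; 11 ft³ remain.
Put 39 ft³ in storage unit 5; 11 ft³ remain.
Put 34 ft³ in storage unit 6; 16 ft³ remain.
Put 29 ft³ in storage unit 7; 21 ft³ remain.
Put 29 ft³ in storage unit 8; 21 ft³ remain.
Put 26 ft³ in storage unit 9; 24 ft³ remain.
Put 24 ft³ in storage unit 9; 0 ft³ remain.
Put 14 ft³ in storage unit 6; 2 ft³ remain.
Put 12 ft³ in storage unit 7; 9 ft³ remain.
Put 9 ft³ in storage unit 3; 1 ft³ remain.
Put 5 ft³ in storage unit 4; 6 ft³ remain.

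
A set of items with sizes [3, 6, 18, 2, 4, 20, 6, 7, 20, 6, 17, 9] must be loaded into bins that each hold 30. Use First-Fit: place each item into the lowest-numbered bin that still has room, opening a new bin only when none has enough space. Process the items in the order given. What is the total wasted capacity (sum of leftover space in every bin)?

bin 1: place 3, 27 left
bin 1: place 6, 21 left
bin 1: place 18, 3 left
bin 1: place 2, 1 left
bin 2: place 4, 26 left
bin 2: place 20, 6 left
bin 2: place 6, 0 left
bin 3: place 7, 23 left
bin 3: place 20, 3 left
bin 4: place 6, 24 left
bin 4: place 17, 7 left
bin 5: place 9, 21 left
5 bins × 30 = 150; used 118; unused 32.

32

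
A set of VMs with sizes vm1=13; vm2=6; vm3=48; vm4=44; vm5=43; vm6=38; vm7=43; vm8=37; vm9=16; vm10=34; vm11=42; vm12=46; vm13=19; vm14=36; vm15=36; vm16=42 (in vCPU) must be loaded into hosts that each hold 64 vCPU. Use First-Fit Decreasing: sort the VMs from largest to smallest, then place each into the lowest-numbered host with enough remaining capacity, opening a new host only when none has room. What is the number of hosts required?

Sorted descending: 48, 46, 44, 43, 43, 42, 42, 38, 37, 36, 36, 34, 19, 16, 13, 6.
host 1: place 48 vCPU, 16 vCPU left
host 2: place 46 vCPU, 18 vCPU left
host 3: place 44 vCPU, 20 vCPU left
host 4: place 43 vCPU, 21 vCPU left
host 5: place 43 vCPU, 21 vCPU left
host 6: place 42 vCPU, 22 vCPU left
host 7: place 42 vCPU, 22 vCPU left
host 8: place 38 vCPU, 26 vCPU left
host 9: place 37 vCPU, 27 vCPU left
host 10: place 36 vCPU, 28 vCPU left
host 11: place 36 vCPU, 28 vCPU left
host 12: place 34 vCPU, 30 vCPU left
host 3: place 19 vCPU, 1 vCPU left
host 1: place 16 vCPU, 0 vCPU left
host 2: place 13 vCPU, 5 vCPU left
host 4: place 6 vCPU, 15 vCPU left

12 hosts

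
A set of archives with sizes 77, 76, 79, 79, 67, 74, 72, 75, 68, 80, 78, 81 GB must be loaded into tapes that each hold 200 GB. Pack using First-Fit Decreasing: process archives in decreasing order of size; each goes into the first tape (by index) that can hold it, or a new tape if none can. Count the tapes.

Sorted descending: 81, 80, 79, 79, 78, 77, 76, 75, 74, 72, 68, 67.
tape 1: place 81 GB, 119 GB left
tape 1: place 80 GB, 39 GB left
tape 2: place 79 GB, 121 GB left
tape 2: place 79 GB, 42 GB left
tape 3: place 78 GB, 122 GB left
tape 3: place 77 GB, 45 GB left
tape 4: place 76 GB, 124 GB left
tape 4: place 75 GB, 49 GB left
tape 5: place 74 GB, 126 GB left
tape 5: place 72 GB, 54 GB left
tape 6: place 68 GB, 132 GB left
tape 6: place 67 GB, 65 GB left

6 tapes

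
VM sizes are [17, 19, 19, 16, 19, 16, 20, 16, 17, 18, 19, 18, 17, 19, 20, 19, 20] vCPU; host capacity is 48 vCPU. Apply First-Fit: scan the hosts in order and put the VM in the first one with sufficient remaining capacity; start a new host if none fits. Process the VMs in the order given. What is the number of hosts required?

host 1: place 17 vCPU, 31 vCPU left
host 1: place 19 vCPU, 12 vCPU left
host 2: place 19 vCPU, 29 vCPU left
host 2: place 16 vCPU, 13 vCPU left
host 3: place 19 vCPU, 29 vCPU left
host 3: place 16 vCPU, 13 vCPU left
host 4: place 20 vCPU, 28 vCPU left
host 4: place 16 vCPU, 12 vCPU left
host 5: place 17 vCPU, 31 vCPU left
host 5: place 18 vCPU, 13 vCPU left
host 6: place 19 vCPU, 29 vCPU left
host 6: place 18 vCPU, 11 vCPU left
host 7: place 17 vCPU, 31 vCPU left
host 7: place 19 vCPU, 12 vCPU left
host 8: place 20 vCPU, 28 vCPU left
host 8: place 19 vCPU, 9 vCPU left
host 9: place 20 vCPU, 28 vCPU left
Final hosts: [17,19] [19,16] [19,16] [20,16] [17,18] [19,18] [17,19] [20,19] [20].

9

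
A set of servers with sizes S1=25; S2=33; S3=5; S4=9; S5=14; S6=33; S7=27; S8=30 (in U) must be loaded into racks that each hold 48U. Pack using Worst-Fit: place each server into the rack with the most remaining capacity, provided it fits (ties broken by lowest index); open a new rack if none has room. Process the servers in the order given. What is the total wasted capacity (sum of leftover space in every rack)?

rack 1: place S1 (25U), 23U left
rack 2: place S2 (33U), 15U left
rack 1: place S3 (5U), 18U left
rack 1: place S4 (9U), 9U left
rack 2: place S5 (14U), 1U left
rack 3: place S6 (33U), 15U left
rack 4: place S7 (27U), 21U left
rack 5: place S8 (30U), 18U left
5 racks × 48U = 240U; used 176U; unused 64U.

64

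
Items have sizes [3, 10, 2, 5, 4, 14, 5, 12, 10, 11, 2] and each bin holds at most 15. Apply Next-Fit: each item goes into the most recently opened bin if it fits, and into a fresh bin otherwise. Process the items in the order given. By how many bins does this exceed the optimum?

Next-Fit: [3,10,2] [5,4] [14] [5] [12] [10] [11,2] → 7 bins.
Total size 78; any packing needs at least ⌈78/15⌉ = 6 bins.
An optimal packing achieves that bound: [14] [12,3] [11,4] [10,5] [10,5] [2,2] → 6 bins.
Excess: 7 − 6 = 1.

1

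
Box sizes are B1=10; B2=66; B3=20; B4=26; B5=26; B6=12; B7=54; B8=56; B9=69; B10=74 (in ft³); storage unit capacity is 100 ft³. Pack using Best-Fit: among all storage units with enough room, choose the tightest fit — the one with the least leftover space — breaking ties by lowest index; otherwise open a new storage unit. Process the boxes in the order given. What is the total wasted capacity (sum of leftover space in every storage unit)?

B1 (10 ft³) → storage unit 1 (remaining 90 ft³)
B2 (66 ft³) → storage unit 1 (remaining 24 ft³)
B3 (20 ft³) → storage unit 1 (remaining 4 ft³)
B4 (26 ft³) → storage unit 2 (remaining 74 ft³)
B5 (26 ft³) → storage unit 2 (remaining 48 ft³)
B6 (12 ft³) → storage unit 2 (remaining 36 ft³)
B7 (54 ft³) → storage unit 3 (remaining 46 ft³)
B8 (56 ft³) → storage unit 4 (remaining 44 ft³)
B9 (69 ft³) → storage unit 5 (remaining 31 ft³)
B10 (74 ft³) → storage unit 6 (remaining 26 ft³)
6 storage units × 100 ft³ = 600 ft³; used 413 ft³; unused 187 ft³.

187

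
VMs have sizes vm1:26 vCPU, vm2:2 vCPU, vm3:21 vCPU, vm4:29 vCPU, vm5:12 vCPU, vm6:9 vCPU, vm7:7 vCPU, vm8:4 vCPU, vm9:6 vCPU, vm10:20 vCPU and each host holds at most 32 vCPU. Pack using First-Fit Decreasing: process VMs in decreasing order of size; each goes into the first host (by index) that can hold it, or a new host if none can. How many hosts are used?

Sorted descending: 29, 26, 21, 20, 12, 9, 7, 6, 4, 2.
Put 29 vCPU in host 1; 3 vCPU remain.
Put 26 vCPU in host 2; 6 vCPU remain.
Put 21 vCPU in host 3; 11 vCPU remain.
Put 20 vCPU in host 4; 12 vCPU remain.
Put 12 vCPU in host 4; 0 vCPU remain.
Put 9 vCPU in host 3; 2 vCPU remain.
Put 7 vCPU in host 5; 25 vCPU remain.
Put 6 vCPU in host 2; 0 vCPU remain.
Put 4 vCPU in host 5; 21 vCPU remain.
Put 2 vCPU in host 1; 1 vCPU remain.

5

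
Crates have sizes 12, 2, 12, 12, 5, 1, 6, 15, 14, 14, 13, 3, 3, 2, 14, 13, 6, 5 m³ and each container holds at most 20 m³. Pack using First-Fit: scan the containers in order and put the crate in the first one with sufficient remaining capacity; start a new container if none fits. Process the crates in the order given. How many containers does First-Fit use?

9

container 1: place 12 m³, 8 m³ left
container 1: place 2 m³, 6 m³ left
container 2: place 12 m³, 8 m³ left
container 3: place 12 m³, 8 m³ left
container 1: place 5 m³, 1 m³ left
container 1: place 1 m³, 0 m³ left
container 2: place 6 m³, 2 m³ left
container 4: place 15 m³, 5 m³ left
container 5: place 14 m³, 6 m³ left
container 6: place 14 m³, 6 m³ left
container 7: place 13 m³, 7 m³ left
container 3: place 3 m³, 5 m³ left
container 3: place 3 m³, 2 m³ left
container 2: place 2 m³, 0 m³ left
container 8: place 14 m³, 6 m³ left
container 9: place 13 m³, 7 m³ left
container 5: place 6 m³, 0 m³ left
container 4: place 5 m³, 0 m³ left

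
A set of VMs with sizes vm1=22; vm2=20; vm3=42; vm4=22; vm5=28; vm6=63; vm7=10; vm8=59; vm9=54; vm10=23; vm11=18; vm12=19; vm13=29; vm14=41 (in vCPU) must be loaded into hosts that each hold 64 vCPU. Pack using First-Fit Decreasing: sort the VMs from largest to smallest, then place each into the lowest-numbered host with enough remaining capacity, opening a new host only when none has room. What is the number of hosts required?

8

Sorted descending: 63, 59, 54, 42, 41, 29, 28, 23, 22, 22, 20, 19, 18, 10.
63 vCPU → host 1 (remaining 1 vCPU)
59 vCPU → host 2 (remaining 5 vCPU)
54 vCPU → host 3 (remaining 10 vCPU)
42 vCPU → host 4 (remaining 22 vCPU)
41 vCPU → host 5 (remaining 23 vCPU)
29 vCPU → host 6 (remaining 35 vCPU)
28 vCPU → host 6 (remaining 7 vCPU)
23 vCPU → host 5 (remaining 0 vCPU)
22 vCPU → host 4 (remaining 0 vCPU)
22 vCPU → host 7 (remaining 42 vCPU)
20 vCPU → host 7 (remaining 22 vCPU)
19 vCPU → host 7 (remaining 3 vCPU)
18 vCPU → host 8 (remaining 46 vCPU)
10 vCPU → host 3 (remaining 0 vCPU)
Final hosts: [63] [59] [54,10] [42,22] [41,23] [29,28] [22,20,19] [18].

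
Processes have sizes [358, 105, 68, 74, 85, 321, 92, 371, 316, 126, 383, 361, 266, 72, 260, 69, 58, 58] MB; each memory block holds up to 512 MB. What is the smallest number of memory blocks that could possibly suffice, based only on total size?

7

Total size = 358 + 105 + 68 + 74 + 85 + 321 + 92 + 371 + 316 + 126 + 383 + 361 + 266 + 72 + 260 + 69 + 58 + 58 = 3443 MB.
⌈3443 / 512⌉ = 7.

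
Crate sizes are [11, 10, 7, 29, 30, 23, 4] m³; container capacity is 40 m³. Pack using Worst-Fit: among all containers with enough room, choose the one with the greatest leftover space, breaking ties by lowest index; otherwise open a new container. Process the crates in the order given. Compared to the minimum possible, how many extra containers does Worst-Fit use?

1

Worst-Fit: [11,10,7] [29] [30] [23,4] → 4 containers.
Total size 114 m³; any packing needs at least ⌈114/40⌉ = 3 containers.
An optimal packing achieves that bound: [30,10] [29,11] [23,7,4] → 3 containers.
Excess: 4 − 3 = 1.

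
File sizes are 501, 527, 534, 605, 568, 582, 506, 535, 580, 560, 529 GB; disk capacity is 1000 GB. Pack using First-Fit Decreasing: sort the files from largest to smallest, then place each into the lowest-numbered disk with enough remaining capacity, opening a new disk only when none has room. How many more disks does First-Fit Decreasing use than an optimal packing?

0

First-Fit Decreasing: [605] [582] [580] [568] [560] [535] [534] [529] [527] [506] [501] → 11 disks.
11 files exceed 500 GB (half the capacity), and no two of those can share a disk, so at least 11 disks are needed.
So 11 is already optimal.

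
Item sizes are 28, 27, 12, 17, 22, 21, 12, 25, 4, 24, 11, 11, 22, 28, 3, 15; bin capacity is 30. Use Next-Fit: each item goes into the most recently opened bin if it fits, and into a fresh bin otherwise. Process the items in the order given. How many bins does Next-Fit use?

12 bins

bin 1: place 28, 2 left
bin 2: place 27, 3 left
bin 3: place 12, 18 left
bin 3: place 17, 1 left
bin 4: place 22, 8 left
bin 5: place 21, 9 left
bin 6: place 12, 18 left
bin 7: place 25, 5 left
bin 7: place 4, 1 left
bin 8: place 24, 6 left
bin 9: place 11, 19 left
bin 9: place 11, 8 left
bin 10: place 22, 8 left
bin 11: place 28, 2 left
bin 12: place 3, 27 left
bin 12: place 15, 12 left
Final bins: [28] [27] [12,17] [22] [21] [12] [25,4] [24] [11,11] [22] [28] [3,15].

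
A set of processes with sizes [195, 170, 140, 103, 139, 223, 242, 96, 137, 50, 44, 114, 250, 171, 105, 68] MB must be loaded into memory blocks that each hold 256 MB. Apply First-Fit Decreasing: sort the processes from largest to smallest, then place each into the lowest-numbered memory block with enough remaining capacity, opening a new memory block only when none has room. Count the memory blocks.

10

Sorted descending: 250, 242, 223, 195, 171, 170, 140, 139, 137, 114, 105, 103, 96, 68, 50, 44.
250 MB → memory block 1 (remaining 6 MB)
242 MB → memory block 2 (remaining 14 MB)
223 MB → memory block 3 (remaining 33 MB)
195 MB → memory block 4 (remaining 61 MB)
171 MB → memory block 5 (remaining 85 MB)
170 MB → memory block 6 (remaining 86 MB)
140 MB → memory block 7 (remaining 116 MB)
139 MB → memory block 8 (remaining 117 MB)
137 MB → memory block 9 (remaining 119 MB)
114 MB → memory block 7 (remaining 2 MB)
105 MB → memory block 8 (remaining 12 MB)
103 MB → memory block 9 (remaining 16 MB)
96 MB → memory block 10 (remaining 160 MB)
68 MB → memory block 5 (remaining 17 MB)
50 MB → memory block 4 (remaining 11 MB)
44 MB → memory block 6 (remaining 42 MB)
Final memory blocks: [250] [242] [223] [195,50] [171,68] [170,44] [140,114] [139,105] [137,103] [96].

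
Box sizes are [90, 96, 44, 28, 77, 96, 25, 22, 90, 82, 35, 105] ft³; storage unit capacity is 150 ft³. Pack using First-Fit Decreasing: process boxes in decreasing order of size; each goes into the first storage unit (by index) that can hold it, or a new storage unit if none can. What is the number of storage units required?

Sorted descending: 105, 96, 96, 90, 90, 82, 77, 44, 35, 28, 25, 22.
storage unit 1: place 105 ft³, 45 ft³ left
storage unit 2: place 96 ft³, 54 ft³ left
storage unit 3: place 96 ft³, 54 ft³ left
storage unit 4: place 90 ft³, 60 ft³ left
storage unit 5: place 90 ft³, 60 ft³ left
storage unit 6: place 82 ft³, 68 ft³ left
storage unit 7: place 77 ft³, 73 ft³ left
storage unit 1: place 44 ft³, 1 ft³ left
storage unit 2: place 35 ft³, 19 ft³ left
storage unit 3: place 28 ft³, 26 ft³ left
storage unit 3: place 25 ft³, 1 ft³ left
storage unit 4: place 22 ft³, 38 ft³ left

7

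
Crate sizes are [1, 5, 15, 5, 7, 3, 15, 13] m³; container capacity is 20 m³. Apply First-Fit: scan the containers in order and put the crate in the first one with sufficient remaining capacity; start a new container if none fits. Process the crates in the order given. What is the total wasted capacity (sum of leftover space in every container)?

16

1 m³ → container 1 (remaining 19 m³)
5 m³ → container 1 (remaining 14 m³)
15 m³ → container 2 (remaining 5 m³)
5 m³ → container 1 (remaining 9 m³)
7 m³ → container 1 (remaining 2 m³)
3 m³ → container 2 (remaining 2 m³)
15 m³ → container 3 (remaining 5 m³)
13 m³ → container 4 (remaining 7 m³)
4 containers × 20 m³ = 80 m³; used 64 m³; unused 16 m³.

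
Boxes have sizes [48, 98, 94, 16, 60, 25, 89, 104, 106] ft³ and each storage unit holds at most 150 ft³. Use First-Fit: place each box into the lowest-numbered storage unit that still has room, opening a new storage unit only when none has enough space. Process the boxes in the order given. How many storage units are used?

5

Put 48 ft³ in storage unit 1; 102 ft³ remain.
Put 98 ft³ in storage unit 1; 4 ft³ remain.
Put 94 ft³ in storage unit 2; 56 ft³ remain.
Put 16 ft³ in storage unit 2; 40 ft³ remain.
Put 60 ft³ in storage unit 3; 90 ft³ remain.
Put 25 ft³ in storage unit 2; 15 ft³ remain.
Put 89 ft³ in storage unit 3; 1 ft³ remain.
Put 104 ft³ in storage unit 4; 46 ft³ remain.
Put 106 ft³ in storage unit 5; 44 ft³ remain.
Final storage units: [48,98] [94,16,25] [60,89] [104] [106].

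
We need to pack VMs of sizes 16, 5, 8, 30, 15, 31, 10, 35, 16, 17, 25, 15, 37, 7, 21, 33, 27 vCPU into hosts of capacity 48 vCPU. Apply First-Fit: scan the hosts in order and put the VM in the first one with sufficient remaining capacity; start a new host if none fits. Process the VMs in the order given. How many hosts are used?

9

host 1: place 16 vCPU, 32 vCPU left
host 1: place 5 vCPU, 27 vCPU left
host 1: place 8 vCPU, 19 vCPU left
host 2: place 30 vCPU, 18 vCPU left
host 1: place 15 vCPU, 4 vCPU left
host 3: place 31 vCPU, 17 vCPU left
host 2: place 10 vCPU, 8 vCPU left
host 4: place 35 vCPU, 13 vCPU left
host 3: place 16 vCPU, 1 vCPU left
host 5: place 17 vCPU, 31 vCPU left
host 5: place 25 vCPU, 6 vCPU left
host 6: place 15 vCPU, 33 vCPU left
host 7: place 37 vCPU, 11 vCPU left
host 2: place 7 vCPU, 1 vCPU left
host 6: place 21 vCPU, 12 vCPU left
host 8: place 33 vCPU, 15 vCPU left
host 9: place 27 vCPU, 21 vCPU left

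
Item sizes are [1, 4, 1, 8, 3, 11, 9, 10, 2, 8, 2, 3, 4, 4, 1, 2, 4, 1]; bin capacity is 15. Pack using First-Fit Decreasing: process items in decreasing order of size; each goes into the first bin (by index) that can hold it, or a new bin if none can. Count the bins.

Sorted descending: 11, 10, 9, 8, 8, 4, 4, 4, 4, 3, 3, 2, 2, 2, 1, 1, 1, 1.
bin 1: place 11, 4 left
bin 2: place 10, 5 left
bin 3: place 9, 6 left
bin 4: place 8, 7 left
bin 5: place 8, 7 left
bin 1: place 4, 0 left
bin 2: place 4, 1 left
bin 3: place 4, 2 left
bin 4: place 4, 3 left
bin 4: place 3, 0 left
bin 5: place 3, 4 left
bin 3: place 2, 0 left
bin 5: place 2, 2 left
bin 5: place 2, 0 left
bin 2: place 1, 0 left
bin 6: place 1, 14 left
bin 6: place 1, 13 left
bin 6: place 1, 12 left

6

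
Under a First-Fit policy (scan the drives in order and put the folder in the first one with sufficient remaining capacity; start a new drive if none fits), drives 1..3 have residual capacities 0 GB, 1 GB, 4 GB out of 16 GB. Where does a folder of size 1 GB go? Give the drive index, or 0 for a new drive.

Drives with room: drive 2 (1 GB), drive 3 (4 GB).
The first with room is drive 2.

2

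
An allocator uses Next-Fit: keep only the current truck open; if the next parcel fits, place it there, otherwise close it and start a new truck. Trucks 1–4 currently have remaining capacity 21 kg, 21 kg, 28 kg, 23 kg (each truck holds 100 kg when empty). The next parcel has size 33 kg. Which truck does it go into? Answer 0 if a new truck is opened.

Next-Fit only looks at truck 4, which has 23 kg free.
33 kg does not fit, so a new truck is opened.

0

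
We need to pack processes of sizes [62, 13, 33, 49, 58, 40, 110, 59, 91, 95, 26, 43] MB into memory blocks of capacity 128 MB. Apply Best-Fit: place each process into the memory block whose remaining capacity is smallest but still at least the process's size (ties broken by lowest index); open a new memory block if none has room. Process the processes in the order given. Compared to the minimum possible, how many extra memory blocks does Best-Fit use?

Best-Fit: [62,13,33] [49,58] [40,59,26] [110] [91] [95] [43] → 7 memory blocks.
Total size 679 MB; any packing needs at least ⌈679/128⌉ = 6 memory blocks.
An optimal packing achieves that bound: [110,13] [95,33] [91,26] [62,59] [58,49] [43,40] → 6 memory blocks.
Excess: 7 − 6 = 1.

1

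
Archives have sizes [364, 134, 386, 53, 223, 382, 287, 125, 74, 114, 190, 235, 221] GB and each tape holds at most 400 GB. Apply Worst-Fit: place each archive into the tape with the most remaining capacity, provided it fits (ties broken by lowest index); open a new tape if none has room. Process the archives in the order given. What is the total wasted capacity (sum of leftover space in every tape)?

812

Put 364 GB in tape 1; 36 GB remain.
Put 134 GB in tape 2; 266 GB remain.
Put 386 GB in tape 3; 14 GB remain.
Put 53 GB in tape 2; 213 GB remain.
Put 223 GB in tape 4; 177 GB remain.
Put 382 GB in tape 5; 18 GB remain.
Put 287 GB in tape 6; 113 GB remain.
Put 125 GB in tape 2; 88 GB remain.
Put 74 GB in tape 4; 103 GB remain.
Put 114 GB in tape 7; 286 GB remain.
Put 190 GB in tape 7; 96 GB remain.
Put 235 GB in tape 8; 165 GB remain.
Put 221 GB in tape 9; 179 GB remain.
9 tapes × 400 GB = 3600 GB; used 2788 GB; unused 812 GB.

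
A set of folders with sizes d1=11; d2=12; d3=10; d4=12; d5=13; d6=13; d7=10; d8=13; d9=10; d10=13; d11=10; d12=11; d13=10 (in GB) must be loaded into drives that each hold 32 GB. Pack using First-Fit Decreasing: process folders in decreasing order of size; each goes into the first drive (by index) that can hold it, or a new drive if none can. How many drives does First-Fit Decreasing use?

Sorted descending: 13, 13, 13, 13, 12, 12, 11, 11, 10, 10, 10, 10, 10.
drive 1: place 13 GB, 19 GB left
drive 1: place 13 GB, 6 GB left
drive 2: place 13 GB, 19 GB left
drive 2: place 13 GB, 6 GB left
drive 3: place 12 GB, 20 GB left
drive 3: place 12 GB, 8 GB left
drive 4: place 11 GB, 21 GB left
drive 4: place 11 GB, 10 GB left
drive 4: place 10 GB, 0 GB left
drive 5: place 10 GB, 22 GB left
drive 5: place 10 GB, 12 GB left
drive 5: place 10 GB, 2 GB left
drive 6: place 10 GB, 22 GB left
Final drives: [13,13] [13,13] [12,12] [11,11,10] [10,10,10] [10].

6 drives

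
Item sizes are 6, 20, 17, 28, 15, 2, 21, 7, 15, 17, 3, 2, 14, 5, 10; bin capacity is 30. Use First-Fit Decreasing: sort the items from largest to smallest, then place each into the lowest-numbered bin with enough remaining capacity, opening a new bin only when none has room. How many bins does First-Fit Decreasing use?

7 bins

Sorted descending: 28, 21, 20, 17, 17, 15, 15, 14, 10, 7, 6, 5, 3, 2, 2.
Put 28 in bin 1; 2 remain.
Put 21 in bin 2; 9 remain.
Put 20 in bin 3; 10 remain.
Put 17 in bin 4; 13 remain.
Put 17 in bin 5; 13 remain.
Put 15 in bin 6; 15 remain.
Put 15 in bin 6; 0 remain.
Put 14 in bin 7; 16 remain.
Put 10 in bin 3; 0 remain.
Put 7 in bin 2; 2 remain.
Put 6 in bin 4; 7 remain.
Put 5 in bin 4; 2 remain.
Put 3 in bin 5; 10 remain.
Put 2 in bin 1; 0 remain.
Put 2 in bin 2; 0 remain.
Final bins: [28,2] [21,7,2] [20,10] [17,6,5] [17,3] [15,15] [14].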